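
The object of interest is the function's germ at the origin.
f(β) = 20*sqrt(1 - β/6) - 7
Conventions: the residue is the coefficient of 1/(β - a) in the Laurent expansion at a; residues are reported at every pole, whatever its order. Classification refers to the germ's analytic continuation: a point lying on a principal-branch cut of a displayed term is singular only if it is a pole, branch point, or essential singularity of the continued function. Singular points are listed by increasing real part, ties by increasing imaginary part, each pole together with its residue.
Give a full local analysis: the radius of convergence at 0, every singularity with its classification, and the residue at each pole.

Branch term (20)*sqrt(1 - β/(6)): its argument vanishes at β = 6, a square-root branch point, modulus 6.
The radius of convergence is the smallest modulus among the singular points: 6.

Radius of convergence at 0: 6.
At 6: an algebraic (square-root) branch point.


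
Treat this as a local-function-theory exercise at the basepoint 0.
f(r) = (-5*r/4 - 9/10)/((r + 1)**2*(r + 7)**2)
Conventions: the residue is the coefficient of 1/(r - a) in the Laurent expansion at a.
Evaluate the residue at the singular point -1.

The residue is -41/1080.

At the order-2 pole -1 set g(r) = (r - (-1))^2*f(r) = (-5*r/4 - 9/10)/(r + 7)**2.
Order-2 pole: residue = g'(a); g'(-1) = -41/1080, so the residue is -41/1080.


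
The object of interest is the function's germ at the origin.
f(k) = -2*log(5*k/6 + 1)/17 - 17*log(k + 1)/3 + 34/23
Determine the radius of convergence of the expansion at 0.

Branch term (-17/3)*log(1 - k/(-1)): its argument vanishes at k = -1, a logarithmic branch point, modulus 1.
Branch term (-2/17)*log(1 - k/(-6/5)): its argument vanishes at k = -6/5, a logarithmic branch point, modulus 6/5.
The radius of convergence is the smallest modulus among the singular points: 1.

The radius of convergence is 1.


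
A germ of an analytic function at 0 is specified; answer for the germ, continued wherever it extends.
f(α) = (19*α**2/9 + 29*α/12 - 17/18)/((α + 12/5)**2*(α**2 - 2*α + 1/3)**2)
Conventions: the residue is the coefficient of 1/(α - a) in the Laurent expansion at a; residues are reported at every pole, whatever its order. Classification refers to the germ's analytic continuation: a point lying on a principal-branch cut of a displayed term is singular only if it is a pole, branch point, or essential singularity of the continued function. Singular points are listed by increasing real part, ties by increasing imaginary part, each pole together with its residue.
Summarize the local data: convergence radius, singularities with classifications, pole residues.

Denominator factor (α + 12/5)^2: pole of order 2 at -12/5, modulus 12/5.
Denominator factor (α**2 - 2*α + 1/3)^2: discriminant 8/3, real irrational roots 1 + (1/3)*sqrt(6) and 1 - (1/3)*sqrt(6); poles of order 2, moduli 1 + (1/3)*sqrt(6) and 1 - (1/3)*sqrt(6).
The radius of convergence is the smallest modulus among the singular points: 1 - (1/3)*sqrt(6).
At the order-2 pole -12/5 set g(α) = (α - (-12/5))^2*f(α) = (19*α**2/9 + 29*α/12 - 17/18)/(α**2 - 2*α + 1/3)**2.
Order-2 pole: residue = g'(a); g'(-12/5) = -17564625/2181354052, so the residue is -17564625/2181354052.
The factor α**2 - 2*α + 1/3 splits as (α - a)(α - a') with a = 1 - (1/3)*sqrt(6), a' = 1 + (1/3)*sqrt(6). At the order-2 pole a set g(α) = (α - a)^2*f(α) = [(19*α**2/9 + 29*α/12 - 17/18)/(α + 12/5)**2] / (α - a')^2.
Order-2 pole: residue = g'(a); g'(1 - (1/3)*sqrt(6)) = 17564625/4362708104 + (7027369375/104704994496)*sqrt(6), so the residue is 17564625/4362708104 + (7027369375/104704994496)*sqrt(6).
The factor α**2 - 2*α + 1/3 splits as (α - a)(α - a') with a = 1 + (1/3)*sqrt(6), a' = 1 - (1/3)*sqrt(6). At the order-2 pole a set g(α) = (α - a)^2*f(α) = [(19*α**2/9 + 29*α/12 - 17/18)/(α + 12/5)**2] / (α - a')^2.
Order-2 pole: residue = g'(a); g'(1 + (1/3)*sqrt(6)) = 17564625/4362708104 - (7027369375/104704994496)*sqrt(6), so the residue is 17564625/4362708104 - (7027369375/104704994496)*sqrt(6).
List the singular points by increasing real part (a conjugate pair: the negative imaginary part first).

Radius of convergence at 0: 1 - (1/3)*sqrt(6).
At -12/5: a pole of order 2; residue -17564625/2181354052.
At 1 - (1/3)*sqrt(6): a pole of order 2; residue 17564625/4362708104 + (7027369375/104704994496)*sqrt(6).
At 1 + (1/3)*sqrt(6): a pole of order 2; residue 17564625/4362708104 - (7027369375/104704994496)*sqrt(6).


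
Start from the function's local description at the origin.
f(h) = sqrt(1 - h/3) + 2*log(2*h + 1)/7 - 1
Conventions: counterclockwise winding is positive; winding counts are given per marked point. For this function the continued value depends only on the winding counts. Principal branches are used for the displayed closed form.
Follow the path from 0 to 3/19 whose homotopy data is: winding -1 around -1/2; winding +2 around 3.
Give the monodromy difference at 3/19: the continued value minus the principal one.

Continued minus principal equals -(4/7)*pi*i.

The rational part is single-valued and drops out of the difference; each branch term changes only by its own monodromy.
(2/7)*log(1 - h/(-1/2)): each positive loop around -1/2 adds 2*pi*i to the log, so winding -1 contributes (2/7)*(-1)*2*pi*i = -(4/7)*pi*i.
(1)*sqrt(1 - h/(3)): winding +2 is even, the square root returns to the same sheet, contribution 0.
Summing the contributions at h = 3/19 gives -(4/7)*pi*i.


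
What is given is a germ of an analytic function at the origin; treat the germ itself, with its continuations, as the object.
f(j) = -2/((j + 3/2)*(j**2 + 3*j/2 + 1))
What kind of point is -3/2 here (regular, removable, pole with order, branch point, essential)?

The denominator factor j + 3/2 vanishes at -3/2 and appears to the power 1; the numerator there equals -2, nonzero, and no other factor vanishes.
Hence a pole whose order is the multiplicity, 1.

The point is a pole of order 1.


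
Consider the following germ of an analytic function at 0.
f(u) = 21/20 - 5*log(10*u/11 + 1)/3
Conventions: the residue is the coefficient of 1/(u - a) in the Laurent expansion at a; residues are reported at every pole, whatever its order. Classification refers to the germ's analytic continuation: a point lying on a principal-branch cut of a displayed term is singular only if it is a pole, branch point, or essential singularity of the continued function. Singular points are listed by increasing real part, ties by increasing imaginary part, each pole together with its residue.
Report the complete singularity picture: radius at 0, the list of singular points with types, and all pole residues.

Radius of convergence at 0: 11/10.
At -11/10: a logarithmic branch point.

Branch term (-5/3)*log(1 - u/(-11/10)): its argument vanishes at u = -11/10, a logarithmic branch point, modulus 11/10.
The radius of convergence is the smallest modulus among the singular points: 11/10.


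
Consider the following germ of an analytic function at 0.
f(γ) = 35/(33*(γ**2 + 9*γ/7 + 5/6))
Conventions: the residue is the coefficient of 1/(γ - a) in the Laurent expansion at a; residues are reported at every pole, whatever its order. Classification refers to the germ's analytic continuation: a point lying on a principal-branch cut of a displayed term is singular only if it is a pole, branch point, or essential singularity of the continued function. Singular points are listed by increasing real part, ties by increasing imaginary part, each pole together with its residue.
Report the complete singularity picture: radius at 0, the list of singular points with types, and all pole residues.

Radius of convergence at 0: (1/6)*sqrt(30).
At (-9/14) - ((1/42)*sqrt(741))*i: a pole of order 1; residue ((245/8151)*sqrt(741))*i.
At (-9/14) + ((1/42)*sqrt(741))*i: a pole of order 1; residue -((245/8151)*sqrt(741))*i.

Denominator factor (γ**2 + 9*γ/7 + 5/6): discriminant -247/147, complex-conjugate roots (-9/14) + ((1/42)*sqrt(741))*i and (-9/14) - ((1/42)*sqrt(741))*i; poles of order 1, moduli (1/6)*sqrt(30) and (1/6)*sqrt(30).
The radius of convergence is the smallest modulus among the singular points: (1/6)*sqrt(30).
The factor γ**2 + 9*γ/7 + 5/6 splits as (γ - a)(γ - a') with a = (-9/14) - ((1/42)*sqrt(741))*i, a' = (-9/14) + ((1/42)*sqrt(741))*i. At the order-1 pole a set g(γ) = (γ - a)*f(γ) = [35/33] / (γ - a').
Simple pole: residue = g(a) at a = (-9/14) - ((1/42)*sqrt(741))*i, which is ((245/8151)*sqrt(741))*i.
The factor γ**2 + 9*γ/7 + 5/6 splits as (γ - a)(γ - a') with a = (-9/14) + ((1/42)*sqrt(741))*i, a' = (-9/14) - ((1/42)*sqrt(741))*i. At the order-1 pole a set g(γ) = (γ - a)*f(γ) = [35/33] / (γ - a').
Simple pole: residue = g(a) at a = (-9/14) + ((1/42)*sqrt(741))*i, which is -((245/8151)*sqrt(741))*i.
List the singular points by increasing real part (a conjugate pair: the negative imaginary part first).


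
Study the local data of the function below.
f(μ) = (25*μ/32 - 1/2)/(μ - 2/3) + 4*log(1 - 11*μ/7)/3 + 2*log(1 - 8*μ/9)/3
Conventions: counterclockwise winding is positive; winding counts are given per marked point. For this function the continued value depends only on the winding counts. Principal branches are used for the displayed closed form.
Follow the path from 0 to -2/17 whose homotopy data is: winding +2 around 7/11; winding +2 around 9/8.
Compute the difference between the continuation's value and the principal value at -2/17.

Continued minus principal equals (8)*pi*i.

The rational part is single-valued and drops out of the difference; each branch term changes only by its own monodromy.
(4/3)*log(1 - μ/(7/11)): each positive loop around 7/11 adds 2*pi*i to the log, so winding +2 contributes (4/3)*(2)*2*pi*i = (16/3)*pi*i.
(2/3)*log(1 - μ/(9/8)): each positive loop around 9/8 adds 2*pi*i to the log, so winding +2 contributes (2/3)*(2)*2*pi*i = (8/3)*pi*i.
Summing the contributions at μ = -2/17 gives (8)*pi*i.


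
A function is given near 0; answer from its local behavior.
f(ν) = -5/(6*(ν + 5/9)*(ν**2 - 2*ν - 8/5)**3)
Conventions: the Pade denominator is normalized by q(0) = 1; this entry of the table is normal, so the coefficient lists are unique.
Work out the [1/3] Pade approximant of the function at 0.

The Pade approximant has numerator coefficients [375/1024, 320625/305152]; denominator coefficients [1, 25089/2980, 60759/2384, 283831/9536].

Taylor coefficients needed (expand at 0): a_0 = 375/1024, a_1 = -8325/4096, a_2 = 7965/1024, a_3 = -805659/32768, a_4 = 90773073/1310720.
Write the denominator as Q(ν) = 1 + q1*ν + q2*ν^2 + q3*ν^3. Requiring Q*f - P = O(ν^5) with deg P <= 1 kills the coefficients of ν^2..ν^4 in Q*f:
  ν^2: a_2 + q1*a_1 + q2*a_0 = 0, i.e. 7965/1024 + (-8325/4096)*q1 + (375/1024)*q2 = 0.
  ν^3: a_3 + q1*a_2 + q2*a_1 + q3*a_0 = 0, i.e. -805659/32768 + (7965/1024)*q1 + (-8325/4096)*q2 + (375/1024)*q3 = 0.
  ν^4: a_4 + q1*a_3 + q2*a_2 + q3*a_1 = 0, i.e. 90773073/1310720 + (-805659/32768)*q1 + (7965/1024)*q2 + (-8325/4096)*q3 = 0.
Solving this linear system: q1 = 25089/2980, q2 = 60759/2384, q3 = 283831/9536.
The numerator is Q*f truncated at degree 1: P0 = a_0 = 375/1024; P1 = a_1 + q1*a_0 = 320625/305152.


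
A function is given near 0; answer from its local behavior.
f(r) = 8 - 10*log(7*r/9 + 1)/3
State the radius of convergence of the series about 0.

Branch term (-10/3)*log(1 - r/(-9/7)): its argument vanishes at r = -9/7, a logarithmic branch point, modulus 9/7.
The radius of convergence is the smallest modulus among the singular points: 9/7.

The radius of convergence is 9/7.


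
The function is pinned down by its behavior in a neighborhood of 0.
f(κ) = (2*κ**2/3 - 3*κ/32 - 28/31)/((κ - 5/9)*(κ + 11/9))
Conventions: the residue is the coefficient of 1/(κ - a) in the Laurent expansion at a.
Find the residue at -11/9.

At the order-1 pole -11/9 set g(κ) = (κ - (-11/9))*f(κ) = (2*κ**2/3 - 3*κ/32 - 28/31)/(κ - 5/9).
Simple pole: residue = g(a) at a = -11/9, which is -49957/428544.

The residue is -49957/428544.


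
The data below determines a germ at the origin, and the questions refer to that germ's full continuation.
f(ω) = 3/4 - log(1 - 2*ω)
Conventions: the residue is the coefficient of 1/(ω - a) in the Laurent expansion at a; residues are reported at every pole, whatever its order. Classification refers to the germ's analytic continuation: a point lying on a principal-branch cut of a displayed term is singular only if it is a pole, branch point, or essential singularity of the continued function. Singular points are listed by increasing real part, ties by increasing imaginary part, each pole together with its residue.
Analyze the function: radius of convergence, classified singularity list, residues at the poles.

Radius of convergence at 0: 1/2.
At 1/2: a logarithmic branch point.

Branch term (-1)*log(1 - ω/(1/2)): its argument vanishes at ω = 1/2, a logarithmic branch point, modulus 1/2.
The radius of convergence is the smallest modulus among the singular points: 1/2.


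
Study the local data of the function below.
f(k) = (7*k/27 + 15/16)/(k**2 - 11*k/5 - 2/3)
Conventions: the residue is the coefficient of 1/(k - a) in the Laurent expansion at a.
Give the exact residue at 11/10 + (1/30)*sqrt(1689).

The residue is 7/54 + (2641/243216)*sqrt(1689).

The factor k**2 - 11*k/5 - 2/3 splits as (k - a)(k - a') with a = 11/10 + (1/30)*sqrt(1689), a' = 11/10 - (1/30)*sqrt(1689). At the order-1 pole a set g(k) = (k - a)*f(k) = [7*k/27 + 15/16] / (k - a').
Simple pole: residue = g(a) at a = 11/10 + (1/30)*sqrt(1689), which is 7/54 + (2641/243216)*sqrt(1689).


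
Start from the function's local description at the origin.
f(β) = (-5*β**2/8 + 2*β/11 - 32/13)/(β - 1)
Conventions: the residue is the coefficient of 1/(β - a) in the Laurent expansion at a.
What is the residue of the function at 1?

At the order-1 pole 1 set g(β) = (β - (1))*f(β) = -5*β**2/8 + 2*β/11 - 32/13.
Simple pole: residue = g(a) at a = 1, which is -3323/1144.

The residue is -3323/1144.


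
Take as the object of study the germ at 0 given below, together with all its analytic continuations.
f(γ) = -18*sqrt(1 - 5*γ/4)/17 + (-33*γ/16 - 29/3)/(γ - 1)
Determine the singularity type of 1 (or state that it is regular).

The point is a pole of order 1.

The denominator factor γ - 1 vanishes at 1 and appears to the power 1; the numerator there equals -563/48, nonzero, and no other factor vanishes.
The branch terms are analytic at this point.
Hence a pole whose order is the multiplicity, 1.


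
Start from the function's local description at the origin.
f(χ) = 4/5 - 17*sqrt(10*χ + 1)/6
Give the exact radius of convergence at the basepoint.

Branch term (-17/6)*sqrt(1 - χ/(-1/10)): its argument vanishes at χ = -1/10, a square-root branch point, modulus 1/10.
The radius of convergence is the smallest modulus among the singular points: 1/10.

The radius of convergence is 1/10.


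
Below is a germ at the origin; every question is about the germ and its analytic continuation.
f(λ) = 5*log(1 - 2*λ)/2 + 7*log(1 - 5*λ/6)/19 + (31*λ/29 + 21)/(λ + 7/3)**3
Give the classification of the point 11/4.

Denominator factors: λ + 7/3 = 61/12 at λ = 11/4 — none vanishes.
Branch term log(1 - λ/(1/2)): argument at 11/4 is -9/2, nonzero, so 11/4 is not its branch point (a point on a principal cut is still regular for the continued germ).
Branch term log(1 - λ/(6/5)): argument at 11/4 is -31/24, nonzero, so 11/4 is not its branch point (a point on a principal cut is still regular for the continued germ).
So the germ continues analytically to 11/4.

The point is a regular point.


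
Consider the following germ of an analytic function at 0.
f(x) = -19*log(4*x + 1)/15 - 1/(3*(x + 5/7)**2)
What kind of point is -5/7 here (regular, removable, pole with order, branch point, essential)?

The point is a pole of order 2.

The denominator factor x + 5/7 vanishes at -5/7 and appears to the power 2; the numerator there equals -1/3, nonzero, and no other factor vanishes.
The branch terms are analytic at this point.
Hence a pole whose order is the multiplicity, 2.


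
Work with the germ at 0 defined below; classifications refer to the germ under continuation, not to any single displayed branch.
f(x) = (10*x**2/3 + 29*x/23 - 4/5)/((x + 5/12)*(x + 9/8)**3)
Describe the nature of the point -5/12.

The denominator factor x + 5/12 vanishes at -5/12 and appears to the power 1; the numerator there equals -18547/24840, nonzero, and no other factor vanishes.
Hence a pole whose order is the multiplicity, 1.

The point is a pole of order 1.


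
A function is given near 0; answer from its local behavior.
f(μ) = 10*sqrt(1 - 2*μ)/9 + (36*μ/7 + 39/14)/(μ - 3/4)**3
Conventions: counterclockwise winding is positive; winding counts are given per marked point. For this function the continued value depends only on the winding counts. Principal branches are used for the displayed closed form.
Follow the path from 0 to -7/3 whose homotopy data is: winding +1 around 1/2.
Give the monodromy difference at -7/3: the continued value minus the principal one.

The rational part is single-valued and drops out of the difference; each branch term changes only by its own monodromy.
(10/9)*sqrt(1 - μ/(1/2)): winding +1 is odd, the square root flips sign, contributing -2*(10/9)*sqrt(1 - (-7/3)/(1/2)) = -2*(10/9)*sqrt(17/3) = -(20/27)*sqrt(51).
Summing the contributions at μ = -7/3 gives -(20/27)*sqrt(51).

Continued minus principal equals -(20/27)*sqrt(51).


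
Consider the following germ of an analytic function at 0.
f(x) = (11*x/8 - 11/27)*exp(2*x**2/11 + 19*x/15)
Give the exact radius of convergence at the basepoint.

The factor exp(2*x**2/11 + 19*x/15) is entire and contributes no finite singular point.
The polynomial part has no poles.
No finite singular points: the Taylor series at 0 converges everywhere.

The radius of convergence is infinite.


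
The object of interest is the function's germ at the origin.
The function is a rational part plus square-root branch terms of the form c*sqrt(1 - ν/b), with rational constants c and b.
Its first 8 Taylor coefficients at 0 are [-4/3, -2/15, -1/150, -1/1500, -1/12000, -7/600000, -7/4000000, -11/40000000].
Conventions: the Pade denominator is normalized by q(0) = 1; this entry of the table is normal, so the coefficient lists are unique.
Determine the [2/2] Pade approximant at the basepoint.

The Pade approximant has numerator coefficients [-4/3, 1/15, 1/100]; denominator coefficients [1, -3/20, 1/400].

Taylor coefficients needed (read off): a_0 = -4/3, a_1 = -2/15, a_2 = -1/150, a_3 = -1/1500, a_4 = -1/12000.
Write the denominator as Q(ν) = 1 + q1*ν + q2*ν^2. Requiring Q*f - P = O(ν^5) with deg P <= 2 kills the coefficients of ν^3..ν^4 in Q*f:
  ν^3: a_3 + q1*a_2 + q2*a_1 = 0, i.e. -1/1500 + (-1/150)*q1 + (-2/15)*q2 = 0.
  ν^4: a_4 + q1*a_3 + q2*a_2 = 0, i.e. -1/12000 + (-1/1500)*q1 + (-1/150)*q2 = 0.
Solving this linear system: q1 = -3/20, q2 = 1/400.
The numerator is Q*f truncated at degree 2: P0 = a_0 = -4/3; P1 = a_1 + q1*a_0 = 1/15; P2 = a_2 + q1*a_1 + q2*a_0 = 1/100.


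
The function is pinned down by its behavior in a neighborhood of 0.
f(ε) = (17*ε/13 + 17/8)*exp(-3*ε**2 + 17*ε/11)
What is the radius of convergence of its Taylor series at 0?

The radius of convergence is infinite.

The factor exp(-3*ε**2 + 17*ε/11) is entire and contributes no finite singular point.
The polynomial part has no poles.
No finite singular points: the Taylor series at 0 converges everywhere.


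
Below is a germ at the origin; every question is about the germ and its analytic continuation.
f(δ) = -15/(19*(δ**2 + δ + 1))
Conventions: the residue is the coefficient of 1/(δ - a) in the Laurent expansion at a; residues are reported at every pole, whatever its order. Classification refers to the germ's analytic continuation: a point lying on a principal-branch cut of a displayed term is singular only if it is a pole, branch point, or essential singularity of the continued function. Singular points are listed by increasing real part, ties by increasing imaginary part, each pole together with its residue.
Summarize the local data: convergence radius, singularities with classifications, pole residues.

Denominator factor (δ**2 + δ + 1): discriminant -3, complex-conjugate roots (-1/2) + ((1/2)*sqrt(3))*i and (-1/2) - ((1/2)*sqrt(3))*i; poles of order 1, moduli 1 and 1.
The radius of convergence is the smallest modulus among the singular points: 1.
The factor δ**2 + δ + 1 splits as (δ - a)(δ - a') with a = (-1/2) - ((1/2)*sqrt(3))*i, a' = (-1/2) + ((1/2)*sqrt(3))*i. At the order-1 pole a set g(δ) = (δ - a)*f(δ) = [-15/19] / (δ - a').
Simple pole: residue = g(a) at a = (-1/2) - ((1/2)*sqrt(3))*i, which is -((5/19)*sqrt(3))*i.
The factor δ**2 + δ + 1 splits as (δ - a)(δ - a') with a = (-1/2) + ((1/2)*sqrt(3))*i, a' = (-1/2) - ((1/2)*sqrt(3))*i. At the order-1 pole a set g(δ) = (δ - a)*f(δ) = [-15/19] / (δ - a').
Simple pole: residue = g(a) at a = (-1/2) + ((1/2)*sqrt(3))*i, which is ((5/19)*sqrt(3))*i.
List the singular points by increasing real part (a conjugate pair: the negative imaginary part first).

Radius of convergence at 0: 1.
At (-1/2) - ((1/2)*sqrt(3))*i: a pole of order 1; residue -((5/19)*sqrt(3))*i.
At (-1/2) + ((1/2)*sqrt(3))*i: a pole of order 1; residue ((5/19)*sqrt(3))*i.


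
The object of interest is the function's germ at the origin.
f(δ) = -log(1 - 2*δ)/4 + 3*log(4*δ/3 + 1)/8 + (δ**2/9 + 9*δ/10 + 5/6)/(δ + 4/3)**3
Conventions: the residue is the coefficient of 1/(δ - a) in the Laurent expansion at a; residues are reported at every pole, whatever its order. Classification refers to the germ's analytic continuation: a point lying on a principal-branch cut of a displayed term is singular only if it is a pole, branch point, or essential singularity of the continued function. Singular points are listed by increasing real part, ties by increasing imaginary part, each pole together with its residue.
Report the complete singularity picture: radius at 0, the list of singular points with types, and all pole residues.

Radius of convergence at 0: 1/2.
At -4/3: a pole of order 3; residue 1/9.
At -3/4: a logarithmic branch point.
At 1/2: a logarithmic branch point.

Denominator factor (δ + 4/3)^3: pole of order 3 at -4/3, modulus 4/3.
Branch term (-1/4)*log(1 - δ/(1/2)): its argument vanishes at δ = 1/2, a logarithmic branch point, modulus 1/2.
Branch term (3/8)*log(1 - δ/(-3/4)): its argument vanishes at δ = -3/4, a logarithmic branch point, modulus 3/4.
The radius of convergence is the smallest modulus among the singular points: 1/2.
The branch terms are analytic at -4/3 and contribute nothing to the residue; only the rational part matters.
At the order-3 pole -4/3 set g(δ) = (δ - (-4/3))^3*(rational part) = δ**2/9 + 9*δ/10 + 5/6.
Order-3 pole: residue = g''(a)/2; g''(-4/3) = 2/9, so the residue is 1/9.
List the singular points by increasing real part (a conjugate pair: the negative imaginary part first).


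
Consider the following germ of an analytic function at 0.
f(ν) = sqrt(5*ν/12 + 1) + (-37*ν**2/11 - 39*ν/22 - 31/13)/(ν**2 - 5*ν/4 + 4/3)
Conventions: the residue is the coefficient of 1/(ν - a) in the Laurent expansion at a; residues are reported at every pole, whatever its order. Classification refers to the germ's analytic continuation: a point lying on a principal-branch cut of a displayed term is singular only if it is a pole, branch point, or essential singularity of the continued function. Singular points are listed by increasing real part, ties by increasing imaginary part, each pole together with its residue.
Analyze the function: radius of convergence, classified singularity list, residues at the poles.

Denominator factor (ν**2 - 5*ν/4 + 4/3): discriminant -181/48, complex-conjugate roots (5/8) + ((1/24)*sqrt(543))*i and (5/8) - ((1/24)*sqrt(543))*i; poles of order 1, moduli (2/3)*sqrt(3) and (2/3)*sqrt(3).
Branch term (1)*sqrt(1 - ν/(-12/5)): its argument vanishes at ν = -12/5, a square-root branch point, modulus 12/5.
The radius of convergence is the smallest modulus among the singular points: (2/3)*sqrt(3).
The branch term is analytic at (5/8) - ((1/24)*sqrt(543))*i and contributes nothing to the residue; only the rational part matters.
The factor ν**2 - 5*ν/4 + 4/3 splits as (ν - a)(ν - a') with a = (5/8) - ((1/24)*sqrt(543))*i, a' = (5/8) + ((1/24)*sqrt(543))*i. At the order-1 pole a set g(ν) = (ν - a)*(rational part) = [-37*ν**2/11 - 39*ν/22 - 31/13] / (ν - a').
Simple pole: residue = g(a) at a = (5/8) - ((1/24)*sqrt(543))*i, which is (-263/88) - ((22453/621192)*sqrt(543))*i.
The branch term is analytic at (5/8) + ((1/24)*sqrt(543))*i and contributes nothing to the residue; only the rational part matters.
The factor ν**2 - 5*ν/4 + 4/3 splits as (ν - a)(ν - a') with a = (5/8) + ((1/24)*sqrt(543))*i, a' = (5/8) - ((1/24)*sqrt(543))*i. At the order-1 pole a set g(ν) = (ν - a)*(rational part) = [-37*ν**2/11 - 39*ν/22 - 31/13] / (ν - a').
Simple pole: residue = g(a) at a = (5/8) + ((1/24)*sqrt(543))*i, which is (-263/88) + ((22453/621192)*sqrt(543))*i.
List the singular points by increasing real part (a conjugate pair: the negative imaginary part first).

Radius of convergence at 0: (2/3)*sqrt(3).
At -12/5: an algebraic (square-root) branch point.
At (5/8) - ((1/24)*sqrt(543))*i: a pole of order 1; residue (-263/88) - ((22453/621192)*sqrt(543))*i.
At (5/8) + ((1/24)*sqrt(543))*i: a pole of order 1; residue (-263/88) + ((22453/621192)*sqrt(543))*i.


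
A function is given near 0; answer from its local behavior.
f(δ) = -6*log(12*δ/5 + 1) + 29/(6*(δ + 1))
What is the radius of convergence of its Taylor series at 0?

The radius of convergence is 5/12.

Denominator factor (δ + 1): pole of order 1 at -1, modulus 1.
Branch term (-6)*log(1 - δ/(-5/12)): its argument vanishes at δ = -5/12, a logarithmic branch point, modulus 5/12.
The radius of convergence is the smallest modulus among the singular points: 5/12.


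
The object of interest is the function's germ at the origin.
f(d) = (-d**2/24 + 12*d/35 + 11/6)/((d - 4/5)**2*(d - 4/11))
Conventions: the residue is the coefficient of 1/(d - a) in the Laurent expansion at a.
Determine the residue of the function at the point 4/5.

The residue is -249073/24192.

At the order-2 pole 4/5 set g(d) = (d - (4/5))^2*f(d) = (-d**2/24 + 12*d/35 + 11/6)/(d - 4/11).
Order-2 pole: residue = g'(a); g'(4/5) = -249073/24192, so the residue is -249073/24192.


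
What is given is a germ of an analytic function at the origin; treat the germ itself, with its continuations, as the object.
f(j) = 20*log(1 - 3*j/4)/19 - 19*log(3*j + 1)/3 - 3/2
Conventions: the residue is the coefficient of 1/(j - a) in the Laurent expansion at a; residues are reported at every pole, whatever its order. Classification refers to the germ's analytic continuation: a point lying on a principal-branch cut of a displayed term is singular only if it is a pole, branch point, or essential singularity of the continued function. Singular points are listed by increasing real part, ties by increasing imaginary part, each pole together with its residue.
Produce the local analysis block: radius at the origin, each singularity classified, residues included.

Radius of convergence at 0: 1/3.
At -1/3: a logarithmic branch point.
At 4/3: a logarithmic branch point.

Branch term (-19/3)*log(1 - j/(-1/3)): its argument vanishes at j = -1/3, a logarithmic branch point, modulus 1/3.
Branch term (20/19)*log(1 - j/(4/3)): its argument vanishes at j = 4/3, a logarithmic branch point, modulus 4/3.
The radius of convergence is the smallest modulus among the singular points: 1/3.
List the singular points by increasing real part (a conjugate pair: the negative imaginary part first).


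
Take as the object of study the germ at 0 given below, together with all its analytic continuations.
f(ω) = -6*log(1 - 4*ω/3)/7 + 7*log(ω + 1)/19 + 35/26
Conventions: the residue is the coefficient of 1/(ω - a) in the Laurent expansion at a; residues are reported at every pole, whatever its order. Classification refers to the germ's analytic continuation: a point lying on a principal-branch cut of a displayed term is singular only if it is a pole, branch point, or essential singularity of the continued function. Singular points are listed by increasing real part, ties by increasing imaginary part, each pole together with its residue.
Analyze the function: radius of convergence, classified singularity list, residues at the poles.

Branch term (-6/7)*log(1 - ω/(3/4)): its argument vanishes at ω = 3/4, a logarithmic branch point, modulus 3/4.
Branch term (7/19)*log(1 - ω/(-1)): its argument vanishes at ω = -1, a logarithmic branch point, modulus 1.
The radius of convergence is the smallest modulus among the singular points: 3/4.
List the singular points by increasing real part (a conjugate pair: the negative imaginary part first).

Radius of convergence at 0: 3/4.
At -1: a logarithmic branch point.
At 3/4: a logarithmic branch point.


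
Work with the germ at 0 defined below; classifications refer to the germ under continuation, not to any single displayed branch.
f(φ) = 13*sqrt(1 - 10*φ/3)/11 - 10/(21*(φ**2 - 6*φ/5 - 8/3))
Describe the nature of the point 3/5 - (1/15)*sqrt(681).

The denominator factor φ**2 - 6*φ/5 - 8/3 vanishes at 3/5 - (1/15)*sqrt(681) and appears to the power 1; the numerator there equals -10/21, nonzero, and no other factor vanishes.
The branch terms are analytic at this point.
Hence a pole whose order is the multiplicity, 1.

The point is a pole of order 1.


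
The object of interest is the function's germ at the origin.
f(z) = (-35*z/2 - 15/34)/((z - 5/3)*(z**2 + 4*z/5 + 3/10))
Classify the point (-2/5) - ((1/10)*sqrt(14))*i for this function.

The denominator factor z**2 + 4*z/5 + 3/10 vanishes at (-2/5) - ((1/10)*sqrt(14))*i and appears to the power 1; the numerator there equals (223/34) + ((7/4)*sqrt(14))*i, nonzero, and no other factor vanishes.
Hence a pole whose order is the multiplicity, 1.

The point is a pole of order 1.


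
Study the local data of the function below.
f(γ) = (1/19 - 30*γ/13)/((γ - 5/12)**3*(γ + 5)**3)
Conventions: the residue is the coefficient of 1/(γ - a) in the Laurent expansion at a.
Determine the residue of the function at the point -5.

At the order-3 pole -5 set g(γ) = (γ - (-5))^3*f(γ) = (1/19 - 30*γ/13)/(γ - 5/12)**3.
Order-3 pole: residue = g''(a)/2; g''(-5) = -3939259392/286591784375, so the residue is -1969629696/286591784375.

The residue is -1969629696/286591784375.


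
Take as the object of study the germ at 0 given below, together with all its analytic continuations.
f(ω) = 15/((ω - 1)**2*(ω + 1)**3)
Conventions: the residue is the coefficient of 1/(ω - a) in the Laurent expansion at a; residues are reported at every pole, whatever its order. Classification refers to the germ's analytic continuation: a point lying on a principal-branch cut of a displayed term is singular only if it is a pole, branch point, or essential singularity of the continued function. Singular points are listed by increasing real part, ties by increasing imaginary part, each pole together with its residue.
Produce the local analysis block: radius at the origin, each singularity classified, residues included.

Denominator factor (ω + 1)^3: pole of order 3 at -1, modulus 1.
Denominator factor (ω - 1)^2: pole of order 2 at 1, modulus 1.
The radius of convergence is the smallest modulus among the singular points: 1.
At the order-3 pole -1 set g(ω) = (ω - (-1))^3*f(ω) = 15/(ω - 1)**2.
Order-3 pole: residue = g''(a)/2; g''(-1) = 45/8, so the residue is 45/16.
At the order-2 pole 1 set g(ω) = (ω - (1))^2*f(ω) = 15/(ω + 1)**3.
Order-2 pole: residue = g'(a); g'(1) = -45/16, so the residue is -45/16.
List the singular points by increasing real part (a conjugate pair: the negative imaginary part first).

Radius of convergence at 0: 1.
At -1: a pole of order 3; residue 45/16.
At 1: a pole of order 2; residue -45/16.


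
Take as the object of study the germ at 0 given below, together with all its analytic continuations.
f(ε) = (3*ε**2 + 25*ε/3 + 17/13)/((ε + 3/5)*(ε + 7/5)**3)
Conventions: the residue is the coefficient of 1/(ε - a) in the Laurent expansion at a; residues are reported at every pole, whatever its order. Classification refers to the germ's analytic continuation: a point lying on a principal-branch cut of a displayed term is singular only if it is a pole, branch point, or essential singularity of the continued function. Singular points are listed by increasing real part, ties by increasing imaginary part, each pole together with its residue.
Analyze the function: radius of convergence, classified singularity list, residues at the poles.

Denominator factor (ε + 3/5): pole of order 1 at -3/5, modulus 3/5.
Denominator factor (ε + 7/5)^3: pole of order 3 at -7/5, modulus 7/5.
The radius of convergence is the smallest modulus among the singular points: 3/5.
At the order-3 pole -7/5 set g(ε) = (ε - (-7/5))^3*f(ε) = (3*ε**2 + 25*ε/3 + 17/13)/(ε + 3/5).
Order-3 pole: residue = g''(a)/2; g''(-7/5) = 4245/416, so the residue is 4245/832.
At the order-1 pole -3/5 set g(ε) = (ε - (-3/5))*f(ε) = (3*ε**2 + 25*ε/3 + 17/13)/(ε + 7/5)**3.
Simple pole: residue = g(a) at a = -3/5, which is -4245/832.
List the singular points by increasing real part (a conjugate pair: the negative imaginary part first).

Radius of convergence at 0: 3/5.
At -7/5: a pole of order 3; residue 4245/832.
At -3/5: a pole of order 1; residue -4245/832.


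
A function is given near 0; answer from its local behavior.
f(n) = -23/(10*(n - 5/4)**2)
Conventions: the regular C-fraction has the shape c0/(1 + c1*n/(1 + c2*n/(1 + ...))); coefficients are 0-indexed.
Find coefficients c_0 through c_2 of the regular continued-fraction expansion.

Taylor coefficients (expand at 0): a_0 = -184/125, a_1 = -1472/625, a_2 = -8832/3125.
c0 = a_0 = -184/125. Peel one level at a time: if S = 1 + c*n/S' with S'(0) = 1, then c is the n-coefficient of S and S' = c*n/(S - 1).
S_1 = c0/f = 1 + (-8/5)*n + (16/25)*n^2 + ...; c1 = -8/5.
S_2 = c1*n/(S_1 - 1) = 1 + (2/5)*n + ...; c2 = 2/5.

The regular C-fraction coefficients are [-184/125, -8/5, 2/5].


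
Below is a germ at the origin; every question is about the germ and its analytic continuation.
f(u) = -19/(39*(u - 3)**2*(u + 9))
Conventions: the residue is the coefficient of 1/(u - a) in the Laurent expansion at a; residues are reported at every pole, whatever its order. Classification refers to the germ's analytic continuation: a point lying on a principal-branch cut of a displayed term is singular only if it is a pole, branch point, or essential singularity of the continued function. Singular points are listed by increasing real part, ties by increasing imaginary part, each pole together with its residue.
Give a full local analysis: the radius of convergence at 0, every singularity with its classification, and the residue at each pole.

Denominator factor (u - 3)^2: pole of order 2 at 3, modulus 3.
Denominator factor (u + 9): pole of order 1 at -9, modulus 9.
The radius of convergence is the smallest modulus among the singular points: 3.
At the order-1 pole -9 set g(u) = (u - (-9))*f(u) = -19/(39*(u - 3)**2).
Simple pole: residue = g(a) at a = -9, which is -19/5616.
At the order-2 pole 3 set g(u) = (u - (3))^2*f(u) = -19/(39*(u + 9)).
Order-2 pole: residue = g'(a); g'(3) = 19/5616, so the residue is 19/5616.
List the singular points by increasing real part (a conjugate pair: the negative imaginary part first).

Radius of convergence at 0: 3.
At -9: a pole of order 1; residue -19/5616.
At 3: a pole of order 2; residue 19/5616.


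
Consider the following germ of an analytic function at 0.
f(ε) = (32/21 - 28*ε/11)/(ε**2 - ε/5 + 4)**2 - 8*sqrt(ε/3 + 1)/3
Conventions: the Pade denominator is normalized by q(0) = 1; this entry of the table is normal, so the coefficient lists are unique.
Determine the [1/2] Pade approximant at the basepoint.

Taylor coefficients needed (expand at 0): a_0 = -18/7, a_1 = -8233/13860, a_2 = -5359/207900, a_3 = 3247441/49896000.
Write the denominator as Q(ε) = 1 + q1*ε + q2*ε^2. Requiring Q*f - P = O(ε^4) with deg P <= 1 kills the coefficients of ε^2..ε^3 in Q*f:
  ε^2: a_2 + q1*a_1 + q2*a_0 = 0, i.e. -5359/207900 + (-8233/13860)*q1 + (-18/7)*q2 = 0.
  ε^3: a_3 + q1*a_2 + q2*a_1 = 0, i.e. 3247441/49896000 + (-5359/207900)*q1 + (-8233/13860)*q2 = 0.
Solving this linear system: q1 = -1052731271/1651479150, q2 = 27195683849/198177498000.
The numerator is Q*f truncated at degree 1: P0 = a_0 = -18/7; P1 = a_1 + q1*a_0 = 797423821883/762983367300.

The Pade approximant has numerator coefficients [-18/7, 797423821883/762983367300]; denominator coefficients [1, -1052731271/1651479150, 27195683849/198177498000].


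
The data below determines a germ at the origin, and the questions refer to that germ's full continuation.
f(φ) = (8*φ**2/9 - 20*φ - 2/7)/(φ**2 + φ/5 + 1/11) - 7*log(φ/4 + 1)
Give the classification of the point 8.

Denominator factors: φ**2 + φ/5 + 1/11 = 3613/55 at φ = 8 — none vanishes.
Branch term log(1 - φ/(-4)): argument at 8 is 3, nonzero, so 8 is not its branch point (a point on a principal cut is still regular for the continued germ).
So the germ continues analytically to 8.

The point is a regular point.


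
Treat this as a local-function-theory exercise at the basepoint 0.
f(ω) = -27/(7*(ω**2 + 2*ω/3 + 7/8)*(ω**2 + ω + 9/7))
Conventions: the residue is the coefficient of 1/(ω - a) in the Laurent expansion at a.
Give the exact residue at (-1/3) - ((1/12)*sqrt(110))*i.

The residue is (6048/1643) - ((32616/90365)*sqrt(110))*i.

The factor ω**2 + 2*ω/3 + 7/8 splits as (ω - a)(ω - a') with a = (-1/3) - ((1/12)*sqrt(110))*i, a' = (-1/3) + ((1/12)*sqrt(110))*i. At the order-1 pole a set g(ω) = (ω - a)*f(ω) = [-27/(7*(ω**2 + ω + 9/7))] / (ω - a').
Simple pole: residue = g(a) at a = (-1/3) - ((1/12)*sqrt(110))*i, which is (6048/1643) - ((32616/90365)*sqrt(110))*i.


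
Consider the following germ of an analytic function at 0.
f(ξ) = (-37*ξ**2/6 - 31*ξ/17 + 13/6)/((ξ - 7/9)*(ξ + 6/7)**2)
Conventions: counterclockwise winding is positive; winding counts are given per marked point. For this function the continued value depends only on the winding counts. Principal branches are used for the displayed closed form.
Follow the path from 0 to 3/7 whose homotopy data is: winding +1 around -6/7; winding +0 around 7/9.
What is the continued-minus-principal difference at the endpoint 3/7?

Continued minus principal equals 0.

The function is rational, hence single-valued: continuing it around any pole returns the same value, so the difference is 0.


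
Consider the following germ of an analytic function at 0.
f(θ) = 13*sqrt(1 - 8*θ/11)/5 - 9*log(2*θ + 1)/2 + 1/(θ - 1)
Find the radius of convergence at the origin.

The radius of convergence is 1/2.

Denominator factor (θ - 1): pole of order 1 at 1, modulus 1.
Branch term (13/5)*sqrt(1 - θ/(11/8)): its argument vanishes at θ = 11/8, a square-root branch point, modulus 11/8.
Branch term (-9/2)*log(1 - θ/(-1/2)): its argument vanishes at θ = -1/2, a logarithmic branch point, modulus 1/2.
The radius of convergence is the smallest modulus among the singular points: 1/2.


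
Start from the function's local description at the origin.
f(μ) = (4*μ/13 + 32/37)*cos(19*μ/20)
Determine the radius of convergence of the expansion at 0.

The radius of convergence is infinite.

The factor cos(19*μ/20) is entire and contributes no finite singular point.
The polynomial part has no poles.
No finite singular points: the Taylor series at 0 converges everywhere.


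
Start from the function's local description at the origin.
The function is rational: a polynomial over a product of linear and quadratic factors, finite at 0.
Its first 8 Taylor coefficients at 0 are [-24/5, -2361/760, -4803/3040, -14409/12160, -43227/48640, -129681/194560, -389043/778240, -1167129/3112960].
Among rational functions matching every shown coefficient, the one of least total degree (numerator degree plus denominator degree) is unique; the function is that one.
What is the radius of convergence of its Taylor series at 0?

The radius of convergence is 4/3.

No rational of total degree below 3 reproduces all 8 coefficients; solving the [2/1] Pade equations on them gives f(μ) = (-μ**2 - 25*μ/38 + 32/5)/(μ - 4/3), whose expansion matches every shown term.
Denominator factor (μ - 4/3): pole of order 1 at 4/3, modulus 4/3.
The radius of convergence is the smallest modulus among the singular points: 4/3.
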